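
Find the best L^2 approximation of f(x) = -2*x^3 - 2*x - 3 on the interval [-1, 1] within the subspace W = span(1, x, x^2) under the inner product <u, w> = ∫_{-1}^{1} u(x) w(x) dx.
g(x) = -16*x/5 - 3

The best approximation g ∈ W is the orthogonal projection of f onto W. Writing g = a_0 + a_1 x + a_2 x^2, the coefficients solve the normal equations G · a = b where
  G_{ij} = <φ_i, φ_j> and b_i = <f, φ_i>, with φ_0 = 1, φ_1 = x, φ_2 = x^2.
G =
  [2, 0, 2/3]
  [0, 2/3, 0]
  [2/3, 0, 2/5],
b = (-6, -32/15, -2).
Solving gives a_0 = -3, a_1 = -16/5, a_2 = 0, so
  g(x) = -16*x/5 - 3.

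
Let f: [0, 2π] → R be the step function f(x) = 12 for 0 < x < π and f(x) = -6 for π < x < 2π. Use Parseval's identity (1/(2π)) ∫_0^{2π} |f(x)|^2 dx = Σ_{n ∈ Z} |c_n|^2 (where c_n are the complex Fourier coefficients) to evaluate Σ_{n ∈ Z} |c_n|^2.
Σ |c_n|^2 = 90

Parseval equates the L^2 energy of f (normalised by 1/(2π)) with the ℓ^2 sum of its Fourier coefficients: (1/(2π)) ∫_0^{2π} |f|^2 = Σ |c_n|^2.
Compute the left side: (1/(2π)) [∫_0^π 12^2 dx + ∫_π^{2π} (-6)^2 dx] = (1/(2π)) · (144π + 36π) = (144 + 36)/2 = 90.
So Σ_{n ∈ Z} |c_n|^2 = 90.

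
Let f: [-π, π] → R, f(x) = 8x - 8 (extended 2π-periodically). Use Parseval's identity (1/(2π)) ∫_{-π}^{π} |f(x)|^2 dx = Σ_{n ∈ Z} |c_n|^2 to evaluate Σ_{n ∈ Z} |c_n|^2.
Σ |c_n|^2 = 64π^2/3 + 64

Expand and integrate term by term over [-π, π]:
  ∫ (8x)^2 dx = 64·(2π^3/3); ∫ 2·8·(-8)·x dx = 0 (odd integrand); ∫ (-8)^2 dx = 64·2π.
So (1/(2π)) ∫_{-π}^{π} (8x - 8)^2 dx = 64π^2/3 + 64 = 64π^2/3 + 64.
Parseval ⇒ Σ |c_n|^2 = 64π^2/3 + 64.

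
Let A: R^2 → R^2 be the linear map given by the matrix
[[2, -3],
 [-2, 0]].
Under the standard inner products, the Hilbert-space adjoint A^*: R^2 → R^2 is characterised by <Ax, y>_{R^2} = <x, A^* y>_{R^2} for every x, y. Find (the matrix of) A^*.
A^* = A^T =
[[2, -2],
 [-3, 0]]

For real matrices with standard dot products, the defining identity <Ax, y> = <x, A^* y> gives (Ax)^T y = x^T (A^*) y, i.e. x^T A^T y = x^T (A^*) y. Since this holds for all x, y, we must have A^* = A^T. Therefore
A^* =
[[2, -2],
 [-3, 0]].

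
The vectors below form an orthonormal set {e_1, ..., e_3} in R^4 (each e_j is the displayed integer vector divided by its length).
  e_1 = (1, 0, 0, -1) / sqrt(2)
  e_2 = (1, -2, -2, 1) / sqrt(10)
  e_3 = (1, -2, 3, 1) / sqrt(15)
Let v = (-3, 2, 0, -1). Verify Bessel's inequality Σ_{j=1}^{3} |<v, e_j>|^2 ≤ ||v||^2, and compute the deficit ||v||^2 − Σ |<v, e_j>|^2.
Σ |<v, e_j>|^2 = 38/3; ||v||^2 = 14; deficit = 4/3

Write each e_j = u_j / sqrt(<u_j, u_j>) where u_j is the displayed integer vector. Then <v, e_j> = <v, u_j> / sqrt(<u_j, u_j>), so |<v, e_j>|^2 = <v, u_j>^2 / <u_j, u_j>.
Coefficients: <v, e_1> = -2/sqrt(2), <v, e_2> = -8/sqrt(10), <v, e_3> = -8/sqrt(15).
Square and sum: Σ |<v, e_j>|^2 = 38/3.
Compute ||v||^2 = v·v = 14.
Deficit = 14 − 38/3 = 4/3 ≥ 0, confirming Bessel's inequality. (The deficit equals ||v − Σ <v,e_j> e_j||^2, the squared distance from v to span{e_j}.)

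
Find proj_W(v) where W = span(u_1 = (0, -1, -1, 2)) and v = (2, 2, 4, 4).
proj_W(v) = (0, -1/3, -1/3, 2/3)

Set up U = [u_1 | ... | u_1] ∈ R^(4×1). The projector onto W = col(U) is P = U (U^T U)^(-1) U^T.
Compute U^T U =
  [6],
and U^T v = (2).
Solve U^T U · c = U^T v for the coefficients: c = (1/3). The projection is proj_W(v) = U c.
Check: (v - proj_W(v)) · u_1 = 0  (should be 0).
Result: proj_W(v) = (0, -1/3, -1/3, 2/3).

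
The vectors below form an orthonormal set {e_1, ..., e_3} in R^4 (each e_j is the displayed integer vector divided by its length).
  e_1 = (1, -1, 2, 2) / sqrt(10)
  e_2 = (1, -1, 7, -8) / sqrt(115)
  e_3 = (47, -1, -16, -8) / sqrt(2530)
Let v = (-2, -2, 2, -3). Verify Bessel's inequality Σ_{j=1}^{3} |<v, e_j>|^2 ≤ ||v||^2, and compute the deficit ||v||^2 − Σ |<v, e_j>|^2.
Σ |<v, e_j>|^2 = 186/11; ||v||^2 = 21; deficit = 45/11

Write each e_j = u_j / sqrt(<u_j, u_j>) where u_j is the displayed integer vector. Then <v, e_j> = <v, u_j> / sqrt(<u_j, u_j>), so |<v, e_j>|^2 = <v, u_j>^2 / <u_j, u_j>.
Coefficients: <v, e_1> = -2/sqrt(10), <v, e_2> = 38/sqrt(115), <v, e_3> = -100/sqrt(2530).
Square and sum: Σ |<v, e_j>|^2 = 186/11.
Compute ||v||^2 = v·v = 21.
Deficit = 21 − 186/11 = 45/11 ≥ 0, confirming Bessel's inequality. (The deficit equals ||v − Σ <v,e_j> e_j||^2, the squared distance from v to span{e_j}.)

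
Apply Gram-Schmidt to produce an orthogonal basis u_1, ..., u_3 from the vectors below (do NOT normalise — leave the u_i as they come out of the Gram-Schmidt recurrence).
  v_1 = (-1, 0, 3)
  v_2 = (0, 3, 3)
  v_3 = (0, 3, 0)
Orthogonal basis:
  u_1 = (-1, 0, 3)
  u_2 = (9/10, 3, 3/10)
  u_3 = (-9/11, 3/11, -3/11)

Apply the Gram-Schmidt recurrence
  u_1 = v_1
  u_i = v_i − Σ_{j<i} ((v_i · u_j) / (u_j · u_j)) · u_j.

Step by step this gives:
  u_1 = (-1, 0, 3)
  u_2 = (9/10, 3, 3/10)
  u_3 = (-9/11, 3/11, -3/11)

Orthogonality check:
  u_2 · u_1 = 0 (should be 0)
  u_3 · u_1 = 0 (should be 0)
  u_3 · u_2 = 0 (should be 0)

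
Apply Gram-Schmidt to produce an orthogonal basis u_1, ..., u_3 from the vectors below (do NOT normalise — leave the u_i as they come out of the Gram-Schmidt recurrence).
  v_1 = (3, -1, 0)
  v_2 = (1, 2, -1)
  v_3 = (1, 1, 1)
Orthogonal basis:
  u_1 = (3, -1, 0)
  u_2 = (7/10, 21/10, -1)
  u_3 = (11/59, 33/59, 77/59)

Apply the Gram-Schmidt recurrence
  u_1 = v_1
  u_i = v_i − Σ_{j<i} ((v_i · u_j) / (u_j · u_j)) · u_j.

Step by step this gives:
  u_1 = (3, -1, 0)
  u_2 = (7/10, 21/10, -1)
  u_3 = (11/59, 33/59, 77/59)

Orthogonality check:
  u_2 · u_1 = 0 (should be 0)
  u_3 · u_1 = 0 (should be 0)
  u_3 · u_2 = 0 (should be 0)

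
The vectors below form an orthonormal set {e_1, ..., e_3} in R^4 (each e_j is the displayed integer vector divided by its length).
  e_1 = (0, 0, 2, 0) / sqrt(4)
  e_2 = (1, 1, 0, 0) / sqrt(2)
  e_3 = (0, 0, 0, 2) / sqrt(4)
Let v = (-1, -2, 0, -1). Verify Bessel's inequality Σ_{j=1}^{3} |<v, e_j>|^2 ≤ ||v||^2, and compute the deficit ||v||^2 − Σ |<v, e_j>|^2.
Σ |<v, e_j>|^2 = 11/2; ||v||^2 = 6; deficit = 1/2

Write each e_j = u_j / sqrt(<u_j, u_j>) where u_j is the displayed integer vector. Then <v, e_j> = <v, u_j> / sqrt(<u_j, u_j>), so |<v, e_j>|^2 = <v, u_j>^2 / <u_j, u_j>.
Coefficients: <v, e_1> = 0/sqrt(4), <v, e_2> = -3/sqrt(2), <v, e_3> = -2/sqrt(4).
Square and sum: Σ |<v, e_j>|^2 = 11/2.
Compute ||v||^2 = v·v = 6.
Deficit = 6 − 11/2 = 1/2 ≥ 0, confirming Bessel's inequality. (The deficit equals ||v − Σ <v,e_j> e_j||^2, the squared distance from v to span{e_j}.)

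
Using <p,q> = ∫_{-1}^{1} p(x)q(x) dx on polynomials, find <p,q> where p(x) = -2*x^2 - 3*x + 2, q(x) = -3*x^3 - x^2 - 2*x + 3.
<p,q> = 226/15

Expand the product: p(x)·q(x) = 6*x^5 + 11*x^4 + x^3 - 2*x^2 - 13*x + 6.
∫_{-1}^{1} of each monomial x^k gives [2/(k+1) if k even, 0 if k odd]. Integrating term-by-term (or equivalently evaluating the antiderivative F(x) = x^6 + 11*x^5/5 + x^4/4 - 2*x^3/3 - 13*x^2/2 + 6*x at the endpoints):
  F(1) − F(−1) = 137/60 − (-767/60) = 226/15.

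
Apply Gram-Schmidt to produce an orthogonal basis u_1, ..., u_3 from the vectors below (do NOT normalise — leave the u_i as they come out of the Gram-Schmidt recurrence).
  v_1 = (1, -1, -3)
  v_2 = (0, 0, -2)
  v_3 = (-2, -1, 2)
Orthogonal basis:
  u_1 = (1, -1, -3)
  u_2 = (-6/11, 6/11, -4/11)
  u_3 = (-3/2, -3/2, 0)

Apply the Gram-Schmidt recurrence
  u_1 = v_1
  u_i = v_i − Σ_{j<i} ((v_i · u_j) / (u_j · u_j)) · u_j.

Step by step this gives:
  u_1 = (1, -1, -3)
  u_2 = (-6/11, 6/11, -4/11)
  u_3 = (-3/2, -3/2, 0)

Orthogonality check:
  u_2 · u_1 = 0 (should be 0)
  u_3 · u_1 = 0 (should be 0)
  u_3 · u_2 = 0 (should be 0)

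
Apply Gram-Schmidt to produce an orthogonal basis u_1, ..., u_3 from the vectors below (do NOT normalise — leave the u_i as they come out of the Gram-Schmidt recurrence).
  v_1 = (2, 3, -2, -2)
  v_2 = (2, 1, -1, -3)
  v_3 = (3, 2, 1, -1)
Orthogonal basis:
  u_1 = (2, 3, -2, -2)
  u_2 = (4/7, -8/7, 3/7, -11/7)
  u_3 = (5/3, 2/3, 2, 2/3)

Apply the Gram-Schmidt recurrence
  u_1 = v_1
  u_i = v_i − Σ_{j<i} ((v_i · u_j) / (u_j · u_j)) · u_j.

Step by step this gives:
  u_1 = (2, 3, -2, -2)
  u_2 = (4/7, -8/7, 3/7, -11/7)
  u_3 = (5/3, 2/3, 2, 2/3)

Orthogonality check:
  u_2 · u_1 = 0 (should be 0)
  u_3 · u_1 = 0 (should be 0)
  u_3 · u_2 = 0 (should be 0)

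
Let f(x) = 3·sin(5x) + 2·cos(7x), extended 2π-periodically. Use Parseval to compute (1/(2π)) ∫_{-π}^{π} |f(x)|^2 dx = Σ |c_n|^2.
Σ |c_n|^2 = 13/2

Expand |f|^2 and use orthogonality of {sin(nx), cos(mx)} on [-π, π]:
  ∫_{-π}^{π} sin(nx)^2 dx = π, ∫ cos(mx)^2 dx = π, and cross terms integrate to 0.
So ∫_{-π}^{π} f(x)^2 dx = 3^2 · π + 2^2 · π = (9 + 4)π.
Divide by 2π: (9 + 4)/2 = 13/2.
By Parseval, this equals Σ |c_n|^2.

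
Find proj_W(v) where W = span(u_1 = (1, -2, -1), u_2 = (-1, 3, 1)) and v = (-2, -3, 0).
proj_W(v) = (-1, -3, 1)

Set up U = [u_1 | ... | u_2] ∈ R^(3×2). The projector onto W = col(U) is P = U (U^T U)^(-1) U^T.
Compute U^T U =
  [6, -8]
  [-8, 11],
and U^T v = (4, -7).
Solve U^T U · c = U^T v for the coefficients: c = (-6, -5). The projection is proj_W(v) = U c.
Check: (v - proj_W(v)) · u_1 = 0  (should be 0).
Check: (v - proj_W(v)) · u_2 = 0  (should be 0).
Result: proj_W(v) = (-1, -3, 1).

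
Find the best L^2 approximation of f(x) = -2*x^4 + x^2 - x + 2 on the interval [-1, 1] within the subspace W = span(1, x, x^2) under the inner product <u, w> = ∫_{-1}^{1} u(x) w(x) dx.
g(x) = -5*x^2/7 - x + 76/35

The best approximation g ∈ W is the orthogonal projection of f onto W. Writing g = a_0 + a_1 x + a_2 x^2, the coefficients solve the normal equations G · a = b where
  G_{ij} = <φ_i, φ_j> and b_i = <f, φ_i>, with φ_0 = 1, φ_1 = x, φ_2 = x^2.
G =
  [2, 0, 2/3]
  [0, 2/3, 0]
  [2/3, 0, 2/5],
b = (58/15, -2/3, 122/105).
Solving gives a_0 = 76/35, a_1 = -1, a_2 = -5/7, so
  g(x) = -5*x^2/7 - x + 76/35.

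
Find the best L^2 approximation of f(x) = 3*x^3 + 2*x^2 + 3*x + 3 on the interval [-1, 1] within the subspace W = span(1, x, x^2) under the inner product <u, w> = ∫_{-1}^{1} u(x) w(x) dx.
g(x) = 2*x^2 + 24*x/5 + 3

The best approximation g ∈ W is the orthogonal projection of f onto W. Writing g = a_0 + a_1 x + a_2 x^2, the coefficients solve the normal equations G · a = b where
  G_{ij} = <φ_i, φ_j> and b_i = <f, φ_i>, with φ_0 = 1, φ_1 = x, φ_2 = x^2.
G =
  [2, 0, 2/3]
  [0, 2/3, 0]
  [2/3, 0, 2/5],
b = (22/3, 16/5, 14/5).
Solving gives a_0 = 3, a_1 = 24/5, a_2 = 2, so
  g(x) = 2*x^2 + 24*x/5 + 3.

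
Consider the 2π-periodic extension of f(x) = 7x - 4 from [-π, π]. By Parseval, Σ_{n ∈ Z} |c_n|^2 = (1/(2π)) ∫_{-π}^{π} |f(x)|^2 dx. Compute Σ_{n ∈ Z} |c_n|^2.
Σ |c_n|^2 = 49π^2/3 + 16

Expand and integrate term by term over [-π, π]:
  ∫ (7x)^2 dx = 49·(2π^3/3); ∫ 2·7·(-4)·x dx = 0 (odd integrand); ∫ (-4)^2 dx = 16·2π.
So (1/(2π)) ∫_{-π}^{π} (7x - 4)^2 dx = 49π^2/3 + 16 = 49π^2/3 + 16.
Parseval ⇒ Σ |c_n|^2 = 49π^2/3 + 16.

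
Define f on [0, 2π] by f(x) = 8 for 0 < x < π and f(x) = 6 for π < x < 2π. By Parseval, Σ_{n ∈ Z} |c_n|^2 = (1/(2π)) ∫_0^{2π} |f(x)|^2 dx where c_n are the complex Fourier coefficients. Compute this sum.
Σ |c_n|^2 = 50

Parseval equates the L^2 energy of f (normalised by 1/(2π)) with the ℓ^2 sum of its Fourier coefficients: (1/(2π)) ∫_0^{2π} |f|^2 = Σ |c_n|^2.
Compute the left side: (1/(2π)) [∫_0^π 8^2 dx + ∫_π^{2π} 6^2 dx] = (1/(2π)) · (64π + 36π) = (64 + 36)/2 = 50.
So Σ_{n ∈ Z} |c_n|^2 = 50.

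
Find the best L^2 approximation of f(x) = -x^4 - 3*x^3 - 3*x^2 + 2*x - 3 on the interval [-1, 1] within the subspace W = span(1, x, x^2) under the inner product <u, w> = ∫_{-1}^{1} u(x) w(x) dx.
g(x) = -27*x^2/7 + x/5 - 102/35

The best approximation g ∈ W is the orthogonal projection of f onto W. Writing g = a_0 + a_1 x + a_2 x^2, the coefficients solve the normal equations G · a = b where
  G_{ij} = <φ_i, φ_j> and b_i = <f, φ_i>, with φ_0 = 1, φ_1 = x, φ_2 = x^2.
G =
  [2, 0, 2/3]
  [0, 2/3, 0]
  [2/3, 0, 2/5],
b = (-42/5, 2/15, -122/35).
Solving gives a_0 = -102/35, a_1 = 1/5, a_2 = -27/7, so
  g(x) = -27*x^2/7 + x/5 - 102/35.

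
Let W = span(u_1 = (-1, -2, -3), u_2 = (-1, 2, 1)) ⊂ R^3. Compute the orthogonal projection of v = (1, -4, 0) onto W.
proj_W(v) = (2, -3, -1)

Set up U = [u_1 | ... | u_2] ∈ R^(3×2). The projector onto W = col(U) is P = U (U^T U)^(-1) U^T.
Compute U^T U =
  [14, -6]
  [-6, 6],
and U^T v = (7, -9).
Solve U^T U · c = U^T v for the coefficients: c = (-1/4, -7/4). The projection is proj_W(v) = U c.
Check: (v - proj_W(v)) · u_1 = 0  (should be 0).
Check: (v - proj_W(v)) · u_2 = 0  (should be 0).
Result: proj_W(v) = (2, -3, -1).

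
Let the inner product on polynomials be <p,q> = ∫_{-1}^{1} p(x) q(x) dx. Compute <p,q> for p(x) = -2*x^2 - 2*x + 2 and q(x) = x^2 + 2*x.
<p,q> = -32/15

Expand the product: p(x)·q(x) = -2*x^4 - 6*x^3 - 2*x^2 + 4*x.
∫_{-1}^{1} of each monomial x^k gives [2/(k+1) if k even, 0 if k odd]. Integrating term-by-term (or equivalently evaluating the antiderivative F(x) = -2*x^5/5 - 3*x^4/2 - 2*x^3/3 + 2*x^2 at the endpoints):
  F(1) − F(−1) = -17/30 − (47/30) = -32/15.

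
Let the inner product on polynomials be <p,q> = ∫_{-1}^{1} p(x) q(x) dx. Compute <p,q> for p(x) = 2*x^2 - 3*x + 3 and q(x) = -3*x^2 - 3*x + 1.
<p,q> = 74/15

Expand the product: p(x)·q(x) = -6*x^4 + 3*x^3 + 2*x^2 - 12*x + 3.
∫_{-1}^{1} of each monomial x^k gives [2/(k+1) if k even, 0 if k odd]. Integrating term-by-term (or equivalently evaluating the antiderivative F(x) = -6*x^5/5 + 3*x^4/4 + 2*x^3/3 - 6*x^2 + 3*x at the endpoints):
  F(1) − F(−1) = -167/60 − (-463/60) = 74/15.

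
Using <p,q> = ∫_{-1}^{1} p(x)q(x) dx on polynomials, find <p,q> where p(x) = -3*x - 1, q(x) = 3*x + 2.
<p,q> = -10

Expand the product: p(x)·q(x) = -9*x^2 - 9*x - 2.
∫_{-1}^{1} of each monomial x^k gives [2/(k+1) if k even, 0 if k odd]. Integrating term-by-term (or equivalently evaluating the antiderivative F(x) = -3*x^3 - 9*x^2/2 - 2*x at the endpoints):
  F(1) − F(−1) = -19/2 − (1/2) = -10.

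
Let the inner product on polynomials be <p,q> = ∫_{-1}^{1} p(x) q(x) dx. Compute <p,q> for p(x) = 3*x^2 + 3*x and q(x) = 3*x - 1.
<p,q> = 4

Expand the product: p(x)·q(x) = 9*x^3 + 6*x^2 - 3*x.
∫_{-1}^{1} of each monomial x^k gives [2/(k+1) if k even, 0 if k odd]. Integrating term-by-term (or equivalently evaluating the antiderivative F(x) = 9*x^4/4 + 2*x^3 - 3*x^2/2 at the endpoints):
  F(1) − F(−1) = 11/4 − (-5/4) = 4.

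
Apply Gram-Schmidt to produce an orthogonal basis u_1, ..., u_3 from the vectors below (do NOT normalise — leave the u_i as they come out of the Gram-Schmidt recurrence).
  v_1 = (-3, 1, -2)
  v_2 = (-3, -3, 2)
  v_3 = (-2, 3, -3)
Orthogonal basis:
  u_1 = (-3, 1, -2)
  u_2 = (-18/7, -22/7, 16/7)
  u_3 = (-2/19, 6/19, 6/19)

Apply the Gram-Schmidt recurrence
  u_1 = v_1
  u_i = v_i − Σ_{j<i} ((v_i · u_j) / (u_j · u_j)) · u_j.

Step by step this gives:
  u_1 = (-3, 1, -2)
  u_2 = (-18/7, -22/7, 16/7)
  u_3 = (-2/19, 6/19, 6/19)

Orthogonality check:
  u_2 · u_1 = 0 (should be 0)
  u_3 · u_1 = 0 (should be 0)
  u_3 · u_2 = 0 (should be 0)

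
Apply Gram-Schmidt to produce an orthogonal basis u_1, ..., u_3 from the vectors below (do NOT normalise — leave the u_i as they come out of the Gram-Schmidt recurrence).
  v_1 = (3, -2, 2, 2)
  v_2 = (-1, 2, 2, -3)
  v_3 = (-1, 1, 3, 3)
Orthogonal basis:
  u_1 = (3, -2, 2, 2)
  u_2 = (2/7, 8/7, 20/7, -15/7)
  u_3 = (-68/33, 47/33, 19/11, 92/33)

Apply the Gram-Schmidt recurrence
  u_1 = v_1
  u_i = v_i − Σ_{j<i} ((v_i · u_j) / (u_j · u_j)) · u_j.

Step by step this gives:
  u_1 = (3, -2, 2, 2)
  u_2 = (2/7, 8/7, 20/7, -15/7)
  u_3 = (-68/33, 47/33, 19/11, 92/33)

Orthogonality check:
  u_2 · u_1 = 0 (should be 0)
  u_3 · u_1 = 0 (should be 0)
  u_3 · u_2 = 0 (should be 0)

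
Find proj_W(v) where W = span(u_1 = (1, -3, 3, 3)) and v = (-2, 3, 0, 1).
proj_W(v) = (-2/7, 6/7, -6/7, -6/7)

Set up U = [u_1 | ... | u_1] ∈ R^(4×1). The projector onto W = col(U) is P = U (U^T U)^(-1) U^T.
Compute U^T U =
  [28],
and U^T v = (-8).
Solve U^T U · c = U^T v for the coefficients: c = (-2/7). The projection is proj_W(v) = U c.
Check: (v - proj_W(v)) · u_1 = 0  (should be 0).
Result: proj_W(v) = (-2/7, 6/7, -6/7, -6/7).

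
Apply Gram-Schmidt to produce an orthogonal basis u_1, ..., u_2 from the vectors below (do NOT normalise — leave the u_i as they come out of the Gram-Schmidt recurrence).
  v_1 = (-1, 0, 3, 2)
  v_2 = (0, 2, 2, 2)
Orthogonal basis:
  u_1 = (-1, 0, 3, 2)
  u_2 = (5/7, 2, -1/7, 4/7)

Apply the Gram-Schmidt recurrence
  u_1 = v_1
  u_i = v_i − Σ_{j<i} ((v_i · u_j) / (u_j · u_j)) · u_j.

Step by step this gives:
  u_1 = (-1, 0, 3, 2)
  u_2 = (5/7, 2, -1/7, 4/7)

Orthogonality check:
  u_2 · u_1 = 0 (should be 0)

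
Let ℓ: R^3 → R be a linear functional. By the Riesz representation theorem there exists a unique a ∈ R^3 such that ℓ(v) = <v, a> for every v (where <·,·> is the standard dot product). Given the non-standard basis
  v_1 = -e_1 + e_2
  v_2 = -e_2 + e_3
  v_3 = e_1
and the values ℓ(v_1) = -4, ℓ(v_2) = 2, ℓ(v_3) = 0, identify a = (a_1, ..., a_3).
a = (0, -4, -2)

Write a = (a_1, ..., a_3) in the standard basis. For each basis vector v_i, ℓ(v_i) = <v_i, a> is a linear equation in the a_j's. Collect the n equations into a matrix system V a = ℓ, where row i of V is v_i (expressed in the standard basis). Since V is invertible (lower-triangular with 1s on the diagonal, up to permutation), solve by back-substitution:
  V =
[[-1, 1, 0],
 [0, -1, 1],
 [1, 0, 0]]
  V a = (-4, 2, 0)
Solving gives a = (0, -4, -2).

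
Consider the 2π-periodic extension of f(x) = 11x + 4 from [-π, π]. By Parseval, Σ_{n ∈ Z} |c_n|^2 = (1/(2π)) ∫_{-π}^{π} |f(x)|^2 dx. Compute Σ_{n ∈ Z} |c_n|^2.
Σ |c_n|^2 = 121π^2/3 + 16

Expand and integrate term by term over [-π, π]:
  ∫ (11x)^2 dx = 121·(2π^3/3); ∫ 2·11·(4)·x dx = 0 (odd integrand); ∫ 4^2 dx = 16·2π.
So (1/(2π)) ∫_{-π}^{π} (11x + 4)^2 dx = 121π^2/3 + 16 = 121π^2/3 + 16.
Parseval ⇒ Σ |c_n|^2 = 121π^2/3 + 16.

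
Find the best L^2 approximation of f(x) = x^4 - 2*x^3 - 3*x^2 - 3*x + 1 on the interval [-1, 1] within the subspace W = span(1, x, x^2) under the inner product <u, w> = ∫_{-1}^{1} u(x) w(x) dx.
g(x) = -15*x^2/7 - 21*x/5 + 32/35

The best approximation g ∈ W is the orthogonal projection of f onto W. Writing g = a_0 + a_1 x + a_2 x^2, the coefficients solve the normal equations G · a = b where
  G_{ij} = <φ_i, φ_j> and b_i = <f, φ_i>, with φ_0 = 1, φ_1 = x, φ_2 = x^2.
G =
  [2, 0, 2/3]
  [0, 2/3, 0]
  [2/3, 0, 2/5],
b = (2/5, -14/5, -26/105).
Solving gives a_0 = 32/35, a_1 = -21/5, a_2 = -15/7, so
  g(x) = -15*x^2/7 - 21*x/5 + 32/35.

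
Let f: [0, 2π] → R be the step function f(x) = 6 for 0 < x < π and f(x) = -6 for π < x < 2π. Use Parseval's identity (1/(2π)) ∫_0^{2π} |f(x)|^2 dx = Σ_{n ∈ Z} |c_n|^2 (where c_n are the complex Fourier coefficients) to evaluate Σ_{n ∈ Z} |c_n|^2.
Σ |c_n|^2 = 36

Parseval equates the L^2 energy of f (normalised by 1/(2π)) with the ℓ^2 sum of its Fourier coefficients: (1/(2π)) ∫_0^{2π} |f|^2 = Σ |c_n|^2.
Compute the left side: (1/(2π)) [∫_0^π 6^2 dx + ∫_π^{2π} (-6)^2 dx] = (1/(2π)) · (36π + 36π) = (36 + 36)/2 = 36.
So Σ_{n ∈ Z} |c_n|^2 = 36.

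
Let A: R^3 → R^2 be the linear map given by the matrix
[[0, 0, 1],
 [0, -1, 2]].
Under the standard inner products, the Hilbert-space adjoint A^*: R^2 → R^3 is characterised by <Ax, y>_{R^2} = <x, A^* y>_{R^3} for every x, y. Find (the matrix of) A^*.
A^* = A^T =
[[0, 0],
 [0, -1],
 [1, 2]]

For real matrices with standard dot products, the defining identity <Ax, y> = <x, A^* y> gives (Ax)^T y = x^T (A^*) y, i.e. x^T A^T y = x^T (A^*) y. Since this holds for all x, y, we must have A^* = A^T. Therefore
A^* =
[[0, 0],
 [0, -1],
 [1, 2]].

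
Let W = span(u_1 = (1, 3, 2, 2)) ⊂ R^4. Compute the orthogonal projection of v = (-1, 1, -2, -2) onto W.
proj_W(v) = (-1/3, -1, -2/3, -2/3)

Set up U = [u_1 | ... | u_1] ∈ R^(4×1). The projector onto W = col(U) is P = U (U^T U)^(-1) U^T.
Compute U^T U =
  [18],
and U^T v = (-6).
Solve U^T U · c = U^T v for the coefficients: c = (-1/3). The projection is proj_W(v) = U c.
Check: (v - proj_W(v)) · u_1 = 0  (should be 0).
Result: proj_W(v) = (-1/3, -1, -2/3, -2/3).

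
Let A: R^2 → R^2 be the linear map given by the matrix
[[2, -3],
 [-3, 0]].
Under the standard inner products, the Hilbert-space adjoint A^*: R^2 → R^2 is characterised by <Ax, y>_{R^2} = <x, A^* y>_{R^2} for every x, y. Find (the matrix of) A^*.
A^* = A^T =
[[2, -3],
 [-3, 0]]

For real matrices with standard dot products, the defining identity <Ax, y> = <x, A^* y> gives (Ax)^T y = x^T (A^*) y, i.e. x^T A^T y = x^T (A^*) y. Since this holds for all x, y, we must have A^* = A^T. Therefore
A^* =
[[2, -3],
 [-3, 0]].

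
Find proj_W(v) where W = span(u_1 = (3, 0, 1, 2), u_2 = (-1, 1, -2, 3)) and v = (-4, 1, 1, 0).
proj_W(v) = (-557/209, 53/209, -274/209, -177/209)

Set up U = [u_1 | ... | u_2] ∈ R^(4×2). The projector onto W = col(U) is P = U (U^T U)^(-1) U^T.
Compute U^T U =
  [14, 1]
  [1, 15],
and U^T v = (-11, 3).
Solve U^T U · c = U^T v for the coefficients: c = (-168/209, 53/209). The projection is proj_W(v) = U c.
Check: (v - proj_W(v)) · u_1 = 0  (should be 0).
Check: (v - proj_W(v)) · u_2 = 0  (should be 0).
Result: proj_W(v) = (-557/209, 53/209, -274/209, -177/209).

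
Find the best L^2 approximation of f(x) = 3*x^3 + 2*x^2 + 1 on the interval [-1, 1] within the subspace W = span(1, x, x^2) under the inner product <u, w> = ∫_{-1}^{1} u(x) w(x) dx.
g(x) = 2*x^2 + 9*x/5 + 1

The best approximation g ∈ W is the orthogonal projection of f onto W. Writing g = a_0 + a_1 x + a_2 x^2, the coefficients solve the normal equations G · a = b where
  G_{ij} = <φ_i, φ_j> and b_i = <f, φ_i>, with φ_0 = 1, φ_1 = x, φ_2 = x^2.
G =
  [2, 0, 2/3]
  [0, 2/3, 0]
  [2/3, 0, 2/5],
b = (10/3, 6/5, 22/15).
Solving gives a_0 = 1, a_1 = 9/5, a_2 = 2, so
  g(x) = 2*x^2 + 9*x/5 + 1.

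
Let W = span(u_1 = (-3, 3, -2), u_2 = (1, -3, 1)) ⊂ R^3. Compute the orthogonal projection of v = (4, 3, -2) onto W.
proj_W(v) = (121/46, 159/46, 17/23)

Set up U = [u_1 | ... | u_2] ∈ R^(3×2). The projector onto W = col(U) is P = U (U^T U)^(-1) U^T.
Compute U^T U =
  [22, -14]
  [-14, 11],
and U^T v = (1, -7).
Solve U^T U · c = U^T v for the coefficients: c = (-87/46, -70/23). The projection is proj_W(v) = U c.
Check: (v - proj_W(v)) · u_1 = 0  (should be 0).
Check: (v - proj_W(v)) · u_2 = 0  (should be 0).
Result: proj_W(v) = (121/46, 159/46, 17/23).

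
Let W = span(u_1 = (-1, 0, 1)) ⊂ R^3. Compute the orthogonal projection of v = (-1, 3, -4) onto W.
proj_W(v) = (3/2, 0, -3/2)

Set up U = [u_1 | ... | u_1] ∈ R^(3×1). The projector onto W = col(U) is P = U (U^T U)^(-1) U^T.
Compute U^T U =
  [2],
and U^T v = (-3).
Solve U^T U · c = U^T v for the coefficients: c = (-3/2). The projection is proj_W(v) = U c.
Check: (v - proj_W(v)) · u_1 = 0  (should be 0).
Result: proj_W(v) = (3/2, 0, -3/2).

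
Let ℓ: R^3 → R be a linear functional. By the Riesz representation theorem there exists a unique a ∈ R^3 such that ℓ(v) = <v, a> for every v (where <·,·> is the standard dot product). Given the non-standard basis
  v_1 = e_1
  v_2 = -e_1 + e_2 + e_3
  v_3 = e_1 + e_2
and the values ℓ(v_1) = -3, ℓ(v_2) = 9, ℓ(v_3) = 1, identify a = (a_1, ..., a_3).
a = (-3, 4, 2)

Write a = (a_1, ..., a_3) in the standard basis. For each basis vector v_i, ℓ(v_i) = <v_i, a> is a linear equation in the a_j's. Collect the n equations into a matrix system V a = ℓ, where row i of V is v_i (expressed in the standard basis). Since V is invertible (lower-triangular with 1s on the diagonal, up to permutation), solve by back-substitution:
  V =
[[1, 0, 0],
 [-1, 1, 1],
 [1, 1, 0]]
  V a = (-3, 9, 1)
Solving gives a = (-3, 4, 2).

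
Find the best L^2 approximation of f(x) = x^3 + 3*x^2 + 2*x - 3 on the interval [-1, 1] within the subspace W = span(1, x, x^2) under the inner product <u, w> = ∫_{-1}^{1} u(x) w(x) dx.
g(x) = 3*x^2 + 13*x/5 - 3

The best approximation g ∈ W is the orthogonal projection of f onto W. Writing g = a_0 + a_1 x + a_2 x^2, the coefficients solve the normal equations G · a = b where
  G_{ij} = <φ_i, φ_j> and b_i = <f, φ_i>, with φ_0 = 1, φ_1 = x, φ_2 = x^2.
G =
  [2, 0, 2/3]
  [0, 2/3, 0]
  [2/3, 0, 2/5],
b = (-4, 26/15, -4/5).
Solving gives a_0 = -3, a_1 = 13/5, a_2 = 3, so
  g(x) = 3*x^2 + 13*x/5 - 3.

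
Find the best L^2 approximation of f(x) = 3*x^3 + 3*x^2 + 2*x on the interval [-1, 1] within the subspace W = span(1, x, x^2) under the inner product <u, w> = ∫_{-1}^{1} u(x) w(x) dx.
g(x) = 3*x^2 + 19*x/5

The best approximation g ∈ W is the orthogonal projection of f onto W. Writing g = a_0 + a_1 x + a_2 x^2, the coefficients solve the normal equations G · a = b where
  G_{ij} = <φ_i, φ_j> and b_i = <f, φ_i>, with φ_0 = 1, φ_1 = x, φ_2 = x^2.
G =
  [2, 0, 2/3]
  [0, 2/3, 0]
  [2/3, 0, 2/5],
b = (2, 38/15, 6/5).
Solving gives a_0 = 0, a_1 = 19/5, a_2 = 3, so
  g(x) = 3*x^2 + 19*x/5.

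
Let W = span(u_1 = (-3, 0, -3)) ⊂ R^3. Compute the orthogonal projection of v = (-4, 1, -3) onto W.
proj_W(v) = (-7/2, 0, -7/2)

Set up U = [u_1 | ... | u_1] ∈ R^(3×1). The projector onto W = col(U) is P = U (U^T U)^(-1) U^T.
Compute U^T U =
  [18],
and U^T v = (21).
Solve U^T U · c = U^T v for the coefficients: c = (7/6). The projection is proj_W(v) = U c.
Check: (v - proj_W(v)) · u_1 = 0  (should be 0).
Result: proj_W(v) = (-7/2, 0, -7/2).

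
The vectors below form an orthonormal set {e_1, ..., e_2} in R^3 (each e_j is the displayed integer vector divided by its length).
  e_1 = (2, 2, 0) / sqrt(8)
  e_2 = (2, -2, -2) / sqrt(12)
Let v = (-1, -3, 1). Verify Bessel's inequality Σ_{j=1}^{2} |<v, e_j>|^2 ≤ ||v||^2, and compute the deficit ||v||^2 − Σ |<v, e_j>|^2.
Σ |<v, e_j>|^2 = 25/3; ||v||^2 = 11; deficit = 8/3

Write each e_j = u_j / sqrt(<u_j, u_j>) where u_j is the displayed integer vector. Then <v, e_j> = <v, u_j> / sqrt(<u_j, u_j>), so |<v, e_j>|^2 = <v, u_j>^2 / <u_j, u_j>.
Coefficients: <v, e_1> = -8/sqrt(8), <v, e_2> = 2/sqrt(12).
Square and sum: Σ |<v, e_j>|^2 = 25/3.
Compute ||v||^2 = v·v = 11.
Deficit = 11 − 25/3 = 8/3 ≥ 0, confirming Bessel's inequality. (The deficit equals ||v − Σ <v,e_j> e_j||^2, the squared distance from v to span{e_j}.)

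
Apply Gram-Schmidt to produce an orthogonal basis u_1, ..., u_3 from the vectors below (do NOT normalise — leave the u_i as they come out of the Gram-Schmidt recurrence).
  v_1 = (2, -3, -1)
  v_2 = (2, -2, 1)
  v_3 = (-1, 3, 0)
Orthogonal basis:
  u_1 = (2, -3, -1)
  u_2 = (5/7, -1/14, 23/14)
  u_3 = (7/9, 28/45, -14/45)

Apply the Gram-Schmidt recurrence
  u_1 = v_1
  u_i = v_i − Σ_{j<i} ((v_i · u_j) / (u_j · u_j)) · u_j.

Step by step this gives:
  u_1 = (2, -3, -1)
  u_2 = (5/7, -1/14, 23/14)
  u_3 = (7/9, 28/45, -14/45)

Orthogonality check:
  u_2 · u_1 = 0 (should be 0)
  u_3 · u_1 = 0 (should be 0)
  u_3 · u_2 = 0 (should be 0)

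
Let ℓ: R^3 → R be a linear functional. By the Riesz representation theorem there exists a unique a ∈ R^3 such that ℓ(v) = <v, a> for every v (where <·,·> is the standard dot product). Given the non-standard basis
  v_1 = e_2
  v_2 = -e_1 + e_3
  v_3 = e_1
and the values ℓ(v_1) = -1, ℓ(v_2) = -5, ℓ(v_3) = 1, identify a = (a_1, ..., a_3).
a = (1, -1, -4)

Write a = (a_1, ..., a_3) in the standard basis. For each basis vector v_i, ℓ(v_i) = <v_i, a> is a linear equation in the a_j's. Collect the n equations into a matrix system V a = ℓ, where row i of V is v_i (expressed in the standard basis). Since V is invertible (lower-triangular with 1s on the diagonal, up to permutation), solve by back-substitution:
  V =
[[0, 1, 0],
 [-1, 0, 1],
 [1, 0, 0]]
  V a = (-1, -5, 1)
Solving gives a = (1, -1, -4).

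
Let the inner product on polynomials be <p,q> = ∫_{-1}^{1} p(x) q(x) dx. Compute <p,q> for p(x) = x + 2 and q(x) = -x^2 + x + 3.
<p,q> = 34/3

Expand the product: p(x)·q(x) = -x^3 - x^2 + 5*x + 6.
∫_{-1}^{1} of each monomial x^k gives [2/(k+1) if k even, 0 if k odd]. Integrating term-by-term (or equivalently evaluating the antiderivative F(x) = -x^4/4 - x^3/3 + 5*x^2/2 + 6*x at the endpoints):
  F(1) − F(−1) = 95/12 − (-41/12) = 34/3.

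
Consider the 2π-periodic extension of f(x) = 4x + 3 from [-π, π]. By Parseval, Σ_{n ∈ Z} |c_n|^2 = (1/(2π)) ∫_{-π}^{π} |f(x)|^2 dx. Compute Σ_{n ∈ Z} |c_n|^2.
Σ |c_n|^2 = 16π^2/3 + 9

Expand and integrate term by term over [-π, π]:
  ∫ (4x)^2 dx = 16·(2π^3/3); ∫ 2·4·(3)·x dx = 0 (odd integrand); ∫ 3^2 dx = 9·2π.
So (1/(2π)) ∫_{-π}^{π} (4x + 3)^2 dx = 16π^2/3 + 9 = 16π^2/3 + 9.
Parseval ⇒ Σ |c_n|^2 = 16π^2/3 + 9.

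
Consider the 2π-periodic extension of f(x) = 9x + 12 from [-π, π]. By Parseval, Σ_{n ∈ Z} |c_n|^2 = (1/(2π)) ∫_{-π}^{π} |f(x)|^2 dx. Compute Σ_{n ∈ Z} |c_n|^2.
Σ |c_n|^2 = 27π^2 + 144

Expand and integrate term by term over [-π, π]:
  ∫ (9x)^2 dx = 81·(2π^3/3); ∫ 2·9·(12)·x dx = 0 (odd integrand); ∫ 12^2 dx = 144·2π.
So (1/(2π)) ∫_{-π}^{π} (9x + 12)^2 dx = 81π^2/3 + 144 = 27π^2 + 144.
Parseval ⇒ Σ |c_n|^2 = 27π^2 + 144.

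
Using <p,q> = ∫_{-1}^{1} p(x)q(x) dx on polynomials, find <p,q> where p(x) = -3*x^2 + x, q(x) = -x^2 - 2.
<p,q> = 26/5

Expand the product: p(x)·q(x) = 3*x^4 - x^3 + 6*x^2 - 2*x.
∫_{-1}^{1} of each monomial x^k gives [2/(k+1) if k even, 0 if k odd]. Integrating term-by-term (or equivalently evaluating the antiderivative F(x) = 3*x^5/5 - x^4/4 + 2*x^3 - x^2 at the endpoints):
  F(1) − F(−1) = 27/20 − (-77/20) = 26/5.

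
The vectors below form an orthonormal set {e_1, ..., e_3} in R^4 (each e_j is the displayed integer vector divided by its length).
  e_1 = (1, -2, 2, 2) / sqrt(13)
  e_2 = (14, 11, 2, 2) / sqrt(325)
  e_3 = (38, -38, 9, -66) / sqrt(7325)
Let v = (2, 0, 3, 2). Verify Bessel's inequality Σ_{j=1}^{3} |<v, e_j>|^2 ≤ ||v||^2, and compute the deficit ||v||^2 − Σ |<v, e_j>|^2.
Σ |<v, e_j>|^2 = 4581/293; ||v||^2 = 17; deficit = 400/293

Write each e_j = u_j / sqrt(<u_j, u_j>) where u_j is the displayed integer vector. Then <v, e_j> = <v, u_j> / sqrt(<u_j, u_j>), so |<v, e_j>|^2 = <v, u_j>^2 / <u_j, u_j>.
Coefficients: <v, e_1> = 12/sqrt(13), <v, e_2> = 38/sqrt(325), <v, e_3> = -29/sqrt(7325).
Square and sum: Σ |<v, e_j>|^2 = 4581/293.
Compute ||v||^2 = v·v = 17.
Deficit = 17 − 4581/293 = 400/293 ≥ 0, confirming Bessel's inequality. (The deficit equals ||v − Σ <v,e_j> e_j||^2, the squared distance from v to span{e_j}.)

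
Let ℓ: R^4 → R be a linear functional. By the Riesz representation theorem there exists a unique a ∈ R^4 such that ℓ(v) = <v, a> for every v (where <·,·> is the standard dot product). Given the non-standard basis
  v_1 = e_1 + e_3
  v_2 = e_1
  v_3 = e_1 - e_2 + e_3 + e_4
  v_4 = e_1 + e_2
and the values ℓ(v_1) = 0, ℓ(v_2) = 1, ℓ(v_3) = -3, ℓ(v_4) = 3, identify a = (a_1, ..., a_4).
a = (1, 2, -1, -1)

Write a = (a_1, ..., a_4) in the standard basis. For each basis vector v_i, ℓ(v_i) = <v_i, a> is a linear equation in the a_j's. Collect the n equations into a matrix system V a = ℓ, where row i of V is v_i (expressed in the standard basis). Since V is invertible (lower-triangular with 1s on the diagonal, up to permutation), solve by back-substitution:
  V =
[[1, 0, 1, 0],
 [1, 0, 0, 0],
 [1, -1, 1, 1],
 [1, 1, 0, 0]]
  V a = (0, 1, -3, 3)
Solving gives a = (1, 2, -1, -1).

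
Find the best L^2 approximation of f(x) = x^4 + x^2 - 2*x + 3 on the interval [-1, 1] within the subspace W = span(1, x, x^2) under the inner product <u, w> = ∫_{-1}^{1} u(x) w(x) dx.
g(x) = 13*x^2/7 - 2*x + 102/35

The best approximation g ∈ W is the orthogonal projection of f onto W. Writing g = a_0 + a_1 x + a_2 x^2, the coefficients solve the normal equations G · a = b where
  G_{ij} = <φ_i, φ_j> and b_i = <f, φ_i>, with φ_0 = 1, φ_1 = x, φ_2 = x^2.
G =
  [2, 0, 2/3]
  [0, 2/3, 0]
  [2/3, 0, 2/5],
b = (106/15, -4/3, 94/35).
Solving gives a_0 = 102/35, a_1 = -2, a_2 = 13/7, so
  g(x) = 13*x^2/7 - 2*x + 102/35.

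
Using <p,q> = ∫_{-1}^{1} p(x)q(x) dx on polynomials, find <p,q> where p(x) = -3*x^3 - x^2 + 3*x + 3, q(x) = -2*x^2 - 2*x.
<p,q> = -24/5

Expand the product: p(x)·q(x) = 6*x^5 + 8*x^4 - 4*x^3 - 12*x^2 - 6*x.
∫_{-1}^{1} of each monomial x^k gives [2/(k+1) if k even, 0 if k odd]. Integrating term-by-term (or equivalently evaluating the antiderivative F(x) = x^6 + 8*x^5/5 - x^4 - 4*x^3 - 3*x^2 at the endpoints):
  F(1) − F(−1) = -27/5 − (-3/5) = -24/5.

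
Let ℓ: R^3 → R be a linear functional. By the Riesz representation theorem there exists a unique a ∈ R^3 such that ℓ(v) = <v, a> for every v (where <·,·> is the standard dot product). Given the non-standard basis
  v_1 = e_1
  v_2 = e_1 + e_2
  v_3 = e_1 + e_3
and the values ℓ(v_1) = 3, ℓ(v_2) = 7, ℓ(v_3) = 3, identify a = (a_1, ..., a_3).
a = (3, 4, 0)

Write a = (a_1, ..., a_3) in the standard basis. For each basis vector v_i, ℓ(v_i) = <v_i, a> is a linear equation in the a_j's. Collect the n equations into a matrix system V a = ℓ, where row i of V is v_i (expressed in the standard basis). Since V is invertible (lower-triangular with 1s on the diagonal, up to permutation), solve by back-substitution:
  V =
[[1, 0, 0],
 [1, 1, 0],
 [1, 0, 1]]
  V a = (3, 7, 3)
Solving gives a = (3, 4, 0).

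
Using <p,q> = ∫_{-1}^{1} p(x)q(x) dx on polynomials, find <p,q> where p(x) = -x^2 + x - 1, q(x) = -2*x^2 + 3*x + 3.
<p,q> = -58/15

Expand the product: p(x)·q(x) = 2*x^4 - 5*x^3 + 2*x^2 - 3.
∫_{-1}^{1} of each monomial x^k gives [2/(k+1) if k even, 0 if k odd]. Integrating term-by-term (or equivalently evaluating the antiderivative F(x) = 2*x^5/5 - 5*x^4/4 + 2*x^3/3 - 3*x at the endpoints):
  F(1) − F(−1) = -191/60 − (41/60) = -58/15.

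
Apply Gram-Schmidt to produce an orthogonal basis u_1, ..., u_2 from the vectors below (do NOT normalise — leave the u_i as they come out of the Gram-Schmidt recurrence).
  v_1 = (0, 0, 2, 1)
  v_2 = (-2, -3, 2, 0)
Orthogonal basis:
  u_1 = (0, 0, 2, 1)
  u_2 = (-2, -3, 2/5, -4/5)

Apply the Gram-Schmidt recurrence
  u_1 = v_1
  u_i = v_i − Σ_{j<i} ((v_i · u_j) / (u_j · u_j)) · u_j.

Step by step this gives:
  u_1 = (0, 0, 2, 1)
  u_2 = (-2, -3, 2/5, -4/5)

Orthogonality check:
  u_2 · u_1 = 0 (should be 0)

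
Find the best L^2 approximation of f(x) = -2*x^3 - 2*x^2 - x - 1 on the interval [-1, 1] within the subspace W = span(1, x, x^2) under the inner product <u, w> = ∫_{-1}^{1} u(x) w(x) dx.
g(x) = -2*x^2 - 11*x/5 - 1

The best approximation g ∈ W is the orthogonal projection of f onto W. Writing g = a_0 + a_1 x + a_2 x^2, the coefficients solve the normal equations G · a = b where
  G_{ij} = <φ_i, φ_j> and b_i = <f, φ_i>, with φ_0 = 1, φ_1 = x, φ_2 = x^2.
G =
  [2, 0, 2/3]
  [0, 2/3, 0]
  [2/3, 0, 2/5],
b = (-10/3, -22/15, -22/15).
Solving gives a_0 = -1, a_1 = -11/5, a_2 = -2, so
  g(x) = -2*x^2 - 11*x/5 - 1.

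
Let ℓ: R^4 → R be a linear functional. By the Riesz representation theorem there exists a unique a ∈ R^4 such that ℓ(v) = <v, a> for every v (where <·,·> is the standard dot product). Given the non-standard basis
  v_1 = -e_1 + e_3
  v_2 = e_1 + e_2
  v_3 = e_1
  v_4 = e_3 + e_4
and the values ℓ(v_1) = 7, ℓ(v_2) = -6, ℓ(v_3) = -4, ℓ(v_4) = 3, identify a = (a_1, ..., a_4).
a = (-4, -2, 3, 0)

Write a = (a_1, ..., a_4) in the standard basis. For each basis vector v_i, ℓ(v_i) = <v_i, a> is a linear equation in the a_j's. Collect the n equations into a matrix system V a = ℓ, where row i of V is v_i (expressed in the standard basis). Since V is invertible (lower-triangular with 1s on the diagonal, up to permutation), solve by back-substitution:
  V =
[[-1, 0, 1, 0],
 [1, 1, 0, 0],
 [1, 0, 0, 0],
 [0, 0, 1, 1]]
  V a = (7, -6, -4, 3)
Solving gives a = (-4, -2, 3, 0).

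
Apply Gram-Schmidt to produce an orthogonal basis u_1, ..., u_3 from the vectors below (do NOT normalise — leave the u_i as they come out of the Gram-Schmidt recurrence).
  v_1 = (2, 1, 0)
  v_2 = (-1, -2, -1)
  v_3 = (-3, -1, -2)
Orthogonal basis:
  u_1 = (2, 1, 0)
  u_2 = (3/5, -6/5, -1)
  u_3 = (-1/2, 1, -3/2)

Apply the Gram-Schmidt recurrence
  u_1 = v_1
  u_i = v_i − Σ_{j<i} ((v_i · u_j) / (u_j · u_j)) · u_j.

Step by step this gives:
  u_1 = (2, 1, 0)
  u_2 = (3/5, -6/5, -1)
  u_3 = (-1/2, 1, -3/2)

Orthogonality check:
  u_2 · u_1 = 0 (should be 0)
  u_3 · u_1 = 0 (should be 0)
  u_3 · u_2 = 0 (should be 0)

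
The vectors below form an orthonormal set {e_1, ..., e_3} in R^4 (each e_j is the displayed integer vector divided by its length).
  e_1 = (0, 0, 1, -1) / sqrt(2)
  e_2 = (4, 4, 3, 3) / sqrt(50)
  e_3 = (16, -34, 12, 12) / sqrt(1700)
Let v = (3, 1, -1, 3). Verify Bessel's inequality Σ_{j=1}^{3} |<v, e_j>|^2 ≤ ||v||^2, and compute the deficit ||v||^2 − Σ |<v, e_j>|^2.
Σ |<v, e_j>|^2 = 315/17; ||v||^2 = 20; deficit = 25/17

Write each e_j = u_j / sqrt(<u_j, u_j>) where u_j is the displayed integer vector. Then <v, e_j> = <v, u_j> / sqrt(<u_j, u_j>), so |<v, e_j>|^2 = <v, u_j>^2 / <u_j, u_j>.
Coefficients: <v, e_1> = -4/sqrt(2), <v, e_2> = 22/sqrt(50), <v, e_3> = 38/sqrt(1700).
Square and sum: Σ |<v, e_j>|^2 = 315/17.
Compute ||v||^2 = v·v = 20.
Deficit = 20 − 315/17 = 25/17 ≥ 0, confirming Bessel's inequality. (The deficit equals ||v − Σ <v,e_j> e_j||^2, the squared distance from v to span{e_j}.)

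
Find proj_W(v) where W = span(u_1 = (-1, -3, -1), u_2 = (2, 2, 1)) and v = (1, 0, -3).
proj_W(v) = (5/18, -13/18, -1/9)

Set up U = [u_1 | ... | u_2] ∈ R^(3×2). The projector onto W = col(U) is P = U (U^T U)^(-1) U^T.
Compute U^T U =
  [11, -9]
  [-9, 9],
and U^T v = (2, -1).
Solve U^T U · c = U^T v for the coefficients: c = (1/2, 7/18). The projection is proj_W(v) = U c.
Check: (v - proj_W(v)) · u_1 = 0  (should be 0).
Check: (v - proj_W(v)) · u_2 = 0  (should be 0).
Result: proj_W(v) = (5/18, -13/18, -1/9).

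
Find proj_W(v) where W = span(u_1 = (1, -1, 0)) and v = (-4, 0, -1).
proj_W(v) = (-2, 2, 0)

Set up U = [u_1 | ... | u_1] ∈ R^(3×1). The projector onto W = col(U) is P = U (U^T U)^(-1) U^T.
Compute U^T U =
  [2],
and U^T v = (-4).
Solve U^T U · c = U^T v for the coefficients: c = (-2). The projection is proj_W(v) = U c.
Check: (v - proj_W(v)) · u_1 = 0  (should be 0).
Result: proj_W(v) = (-2, 2, 0).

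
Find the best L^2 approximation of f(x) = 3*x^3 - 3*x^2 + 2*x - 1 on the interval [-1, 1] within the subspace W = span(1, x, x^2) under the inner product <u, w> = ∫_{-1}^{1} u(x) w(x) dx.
g(x) = -3*x^2 + 19*x/5 - 1

The best approximation g ∈ W is the orthogonal projection of f onto W. Writing g = a_0 + a_1 x + a_2 x^2, the coefficients solve the normal equations G · a = b where
  G_{ij} = <φ_i, φ_j> and b_i = <f, φ_i>, with φ_0 = 1, φ_1 = x, φ_2 = x^2.
G =
  [2, 0, 2/3]
  [0, 2/3, 0]
  [2/3, 0, 2/5],
b = (-4, 38/15, -28/15).
Solving gives a_0 = -1, a_1 = 19/5, a_2 = -3, so
  g(x) = -3*x^2 + 19*x/5 - 1.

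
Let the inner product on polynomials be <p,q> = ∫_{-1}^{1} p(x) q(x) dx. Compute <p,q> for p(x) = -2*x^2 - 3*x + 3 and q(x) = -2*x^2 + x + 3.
<p,q> = 48/5

Expand the product: p(x)·q(x) = 4*x^4 + 4*x^3 - 15*x^2 - 6*x + 9.
∫_{-1}^{1} of each monomial x^k gives [2/(k+1) if k even, 0 if k odd]. Integrating term-by-term (or equivalently evaluating the antiderivative F(x) = 4*x^5/5 + x^4 - 5*x^3 - 3*x^2 + 9*x at the endpoints):
  F(1) − F(−1) = 14/5 − (-34/5) = 48/5.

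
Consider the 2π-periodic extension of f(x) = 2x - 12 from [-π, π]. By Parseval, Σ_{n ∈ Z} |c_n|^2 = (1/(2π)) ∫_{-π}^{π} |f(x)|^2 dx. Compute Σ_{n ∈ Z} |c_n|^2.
Σ |c_n|^2 = 4π^2/3 + 144

Expand and integrate term by term over [-π, π]:
  ∫ (2x)^2 dx = 4·(2π^3/3); ∫ 2·2·(-12)·x dx = 0 (odd integrand); ∫ (-12)^2 dx = 144·2π.
So (1/(2π)) ∫_{-π}^{π} (2x - 12)^2 dx = 4π^2/3 + 144 = 4π^2/3 + 144.
Parseval ⇒ Σ |c_n|^2 = 4π^2/3 + 144.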